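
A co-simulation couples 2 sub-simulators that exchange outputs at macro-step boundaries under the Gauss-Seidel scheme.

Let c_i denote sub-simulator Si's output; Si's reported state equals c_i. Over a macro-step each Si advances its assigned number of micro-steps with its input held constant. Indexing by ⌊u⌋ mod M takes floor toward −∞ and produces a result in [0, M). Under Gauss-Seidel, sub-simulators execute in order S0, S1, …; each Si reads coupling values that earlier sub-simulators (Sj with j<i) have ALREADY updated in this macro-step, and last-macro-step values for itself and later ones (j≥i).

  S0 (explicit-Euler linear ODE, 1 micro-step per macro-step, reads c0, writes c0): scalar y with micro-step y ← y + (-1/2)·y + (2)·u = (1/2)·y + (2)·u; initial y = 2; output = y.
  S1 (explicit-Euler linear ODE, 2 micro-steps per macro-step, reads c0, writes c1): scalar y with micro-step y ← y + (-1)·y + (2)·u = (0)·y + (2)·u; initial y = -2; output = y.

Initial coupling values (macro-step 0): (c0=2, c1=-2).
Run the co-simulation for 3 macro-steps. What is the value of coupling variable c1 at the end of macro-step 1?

c1 at macro-step 1 = 10

macro 1: S0 reads c0=2 → after 1×micro: 5; S1 reads c0=5 → after 2×micro: 10 ⇒ (c0=5, c1=10)
macro 2: S0 reads c0=5 → after 1×micro: 25/2; S1 reads c0=25/2 → after 2×micro: 25 ⇒ (c0=25/2, c1=25)
macro 3: S0 reads c0=25/2 → after 1×micro: 125/4; S1 reads c0=125/4 → after 2×micro: 125/2 ⇒ (c0=125/4, c1=125/2)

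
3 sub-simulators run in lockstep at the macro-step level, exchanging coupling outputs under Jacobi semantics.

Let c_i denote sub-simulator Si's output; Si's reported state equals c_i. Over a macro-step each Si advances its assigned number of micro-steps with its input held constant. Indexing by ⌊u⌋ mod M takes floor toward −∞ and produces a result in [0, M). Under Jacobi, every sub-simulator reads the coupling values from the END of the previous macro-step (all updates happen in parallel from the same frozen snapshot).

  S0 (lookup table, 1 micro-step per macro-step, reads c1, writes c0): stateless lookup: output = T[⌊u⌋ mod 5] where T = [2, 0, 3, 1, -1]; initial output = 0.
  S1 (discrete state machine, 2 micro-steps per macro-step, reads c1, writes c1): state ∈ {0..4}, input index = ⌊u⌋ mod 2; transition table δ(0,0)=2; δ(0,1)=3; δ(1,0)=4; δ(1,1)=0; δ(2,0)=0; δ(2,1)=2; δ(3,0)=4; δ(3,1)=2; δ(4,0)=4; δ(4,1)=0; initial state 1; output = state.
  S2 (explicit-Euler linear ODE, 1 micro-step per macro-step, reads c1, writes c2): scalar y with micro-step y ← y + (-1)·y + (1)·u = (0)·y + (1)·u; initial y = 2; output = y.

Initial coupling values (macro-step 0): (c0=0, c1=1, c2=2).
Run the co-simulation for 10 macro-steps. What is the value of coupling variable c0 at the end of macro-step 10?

macro 1: S0 reads c1=1 → after 1×micro: 0; S1 reads c1=1 → after 2×micro: 3; S2 reads c1=1 → after 1×micro: 1 ⇒ (c0=0, c1=3, c2=1)
macro 2: S0 reads c1=3 → after 1×micro: 1; S1 reads c1=3 → after 2×micro: 2; S2 reads c1=3 → after 1×micro: 3 ⇒ (c0=1, c1=2, c2=3)
macro 3: S0 reads c1=2 → after 1×micro: 3; S1 reads c1=2 → after 2×micro: 2; S2 reads c1=2 → after 1×micro: 2 ⇒ (c0=3, c1=2, c2=2)
macro 4: S0 reads c1=2 → after 1×micro: 3; S1 reads c1=2 → after 2×micro: 2; S2 reads c1=2 → after 1×micro: 2 ⇒ (c0=3, c1=2, c2=2)
macro 5: S0 reads c1=2 → after 1×micro: 3; S1 reads c1=2 → after 2×micro: 2; S2 reads c1=2 → after 1×micro: 2 ⇒ (c0=3, c1=2, c2=2)
macro 6: S0 reads c1=2 → after 1×micro: 3; S1 reads c1=2 → after 2×micro: 2; S2 reads c1=2 → after 1×micro: 2 ⇒ (c0=3, c1=2, c2=2)
macro 7: S0 reads c1=2 → after 1×micro: 3; S1 reads c1=2 → after 2×micro: 2; S2 reads c1=2 → after 1×micro: 2 ⇒ (c0=3, c1=2, c2=2)
macro 8: S0 reads c1=2 → after 1×micro: 3; S1 reads c1=2 → after 2×micro: 2; S2 reads c1=2 → after 1×micro: 2 ⇒ (c0=3, c1=2, c2=2)
macro 9: S0 reads c1=2 → after 1×micro: 3; S1 reads c1=2 → after 2×micro: 2; S2 reads c1=2 → after 1×micro: 2 ⇒ (c0=3, c1=2, c2=2)
macro 10: S0 reads c1=2 → after 1×micro: 3; S1 reads c1=2 → after 2×micro: 2; S2 reads c1=2 → after 1×micro: 2 ⇒ (c0=3, c1=2, c2=2)

c0 at macro-step 10 = 3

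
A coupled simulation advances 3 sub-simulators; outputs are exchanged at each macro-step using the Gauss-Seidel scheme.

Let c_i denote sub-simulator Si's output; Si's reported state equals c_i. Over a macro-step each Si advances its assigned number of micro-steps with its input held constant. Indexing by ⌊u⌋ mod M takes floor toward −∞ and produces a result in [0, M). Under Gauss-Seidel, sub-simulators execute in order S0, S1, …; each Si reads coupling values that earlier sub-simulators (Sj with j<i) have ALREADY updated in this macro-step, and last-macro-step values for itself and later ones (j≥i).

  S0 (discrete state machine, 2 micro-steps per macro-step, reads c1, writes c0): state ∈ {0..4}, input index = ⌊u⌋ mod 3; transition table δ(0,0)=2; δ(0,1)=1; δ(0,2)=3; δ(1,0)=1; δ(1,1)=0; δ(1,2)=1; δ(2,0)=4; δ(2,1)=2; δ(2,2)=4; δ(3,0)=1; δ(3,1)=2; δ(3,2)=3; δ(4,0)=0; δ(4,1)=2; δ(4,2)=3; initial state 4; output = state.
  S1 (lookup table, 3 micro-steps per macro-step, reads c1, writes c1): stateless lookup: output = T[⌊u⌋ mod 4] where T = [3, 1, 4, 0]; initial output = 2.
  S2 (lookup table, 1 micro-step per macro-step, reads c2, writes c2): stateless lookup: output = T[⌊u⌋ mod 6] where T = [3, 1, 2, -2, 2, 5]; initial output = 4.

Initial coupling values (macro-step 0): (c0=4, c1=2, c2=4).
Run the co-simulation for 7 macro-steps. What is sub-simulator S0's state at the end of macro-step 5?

S0 state at macro-step 5 = 2

macro 1: S0 reads c1=2 → after 2×micro: 3; S1 reads c1=2 → after 3×micro: 4; S2 reads c2=4 → after 1×micro: 2 ⇒ (c0=3, c1=4, c2=2)
macro 2: S0 reads c1=4 → after 2×micro: 2; S1 reads c1=4 → after 3×micro: 3; S2 reads c2=2 → after 1×micro: 2 ⇒ (c0=2, c1=3, c2=2)
macro 3: S0 reads c1=3 → after 2×micro: 0; S1 reads c1=3 → after 3×micro: 0; S2 reads c2=2 → after 1×micro: 2 ⇒ (c0=0, c1=0, c2=2)
macro 4: S0 reads c1=0 → after 2×micro: 4; S1 reads c1=0 → after 3×micro: 3; S2 reads c2=2 → after 1×micro: 2 ⇒ (c0=4, c1=3, c2=2)
macro 5: S0 reads c1=3 → after 2×micro: 2; S1 reads c1=3 → after 3×micro: 0; S2 reads c2=2 → after 1×micro: 2 ⇒ (c0=2, c1=0, c2=2)
macro 6: S0 reads c1=0 → after 2×micro: 0; S1 reads c1=0 → after 3×micro: 3; S2 reads c2=2 → after 1×micro: 2 ⇒ (c0=0, c1=3, c2=2)
macro 7: S0 reads c1=3 → after 2×micro: 4; S1 reads c1=3 → after 3×micro: 0; S2 reads c2=2 → after 1×micro: 2 ⇒ (c0=4, c1=0, c2=2)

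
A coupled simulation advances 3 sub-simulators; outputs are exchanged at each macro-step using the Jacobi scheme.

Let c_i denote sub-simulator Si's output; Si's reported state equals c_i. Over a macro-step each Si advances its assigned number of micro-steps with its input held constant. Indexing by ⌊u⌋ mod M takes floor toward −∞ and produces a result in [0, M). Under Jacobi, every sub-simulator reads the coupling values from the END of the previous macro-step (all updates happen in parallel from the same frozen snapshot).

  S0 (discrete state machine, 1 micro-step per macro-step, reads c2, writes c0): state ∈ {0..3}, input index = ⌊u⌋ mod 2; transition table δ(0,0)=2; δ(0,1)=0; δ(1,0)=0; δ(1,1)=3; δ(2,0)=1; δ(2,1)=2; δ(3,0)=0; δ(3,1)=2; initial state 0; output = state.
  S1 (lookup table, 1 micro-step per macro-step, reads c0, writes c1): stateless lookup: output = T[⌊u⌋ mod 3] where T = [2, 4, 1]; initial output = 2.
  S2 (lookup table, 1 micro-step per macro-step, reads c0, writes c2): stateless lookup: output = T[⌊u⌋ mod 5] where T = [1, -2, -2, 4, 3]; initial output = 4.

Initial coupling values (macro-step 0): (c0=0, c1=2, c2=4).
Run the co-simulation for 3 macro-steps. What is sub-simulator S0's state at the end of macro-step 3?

S0 state at macro-step 3 = 1

macro 1: S0 reads c2=4 → after 1×micro: 2; S1 reads c0=0 → after 1×micro: 2; S2 reads c0=0 → after 1×micro: 1 ⇒ (c0=2, c1=2, c2=1)
macro 2: S0 reads c2=1 → after 1×micro: 2; S1 reads c0=2 → after 1×micro: 1; S2 reads c0=2 → after 1×micro: -2 ⇒ (c0=2, c1=1, c2=-2)
macro 3: S0 reads c2=-2 → after 1×micro: 1; S1 reads c0=2 → after 1×micro: 1; S2 reads c0=2 → after 1×micro: -2 ⇒ (c0=1, c1=1, c2=-2)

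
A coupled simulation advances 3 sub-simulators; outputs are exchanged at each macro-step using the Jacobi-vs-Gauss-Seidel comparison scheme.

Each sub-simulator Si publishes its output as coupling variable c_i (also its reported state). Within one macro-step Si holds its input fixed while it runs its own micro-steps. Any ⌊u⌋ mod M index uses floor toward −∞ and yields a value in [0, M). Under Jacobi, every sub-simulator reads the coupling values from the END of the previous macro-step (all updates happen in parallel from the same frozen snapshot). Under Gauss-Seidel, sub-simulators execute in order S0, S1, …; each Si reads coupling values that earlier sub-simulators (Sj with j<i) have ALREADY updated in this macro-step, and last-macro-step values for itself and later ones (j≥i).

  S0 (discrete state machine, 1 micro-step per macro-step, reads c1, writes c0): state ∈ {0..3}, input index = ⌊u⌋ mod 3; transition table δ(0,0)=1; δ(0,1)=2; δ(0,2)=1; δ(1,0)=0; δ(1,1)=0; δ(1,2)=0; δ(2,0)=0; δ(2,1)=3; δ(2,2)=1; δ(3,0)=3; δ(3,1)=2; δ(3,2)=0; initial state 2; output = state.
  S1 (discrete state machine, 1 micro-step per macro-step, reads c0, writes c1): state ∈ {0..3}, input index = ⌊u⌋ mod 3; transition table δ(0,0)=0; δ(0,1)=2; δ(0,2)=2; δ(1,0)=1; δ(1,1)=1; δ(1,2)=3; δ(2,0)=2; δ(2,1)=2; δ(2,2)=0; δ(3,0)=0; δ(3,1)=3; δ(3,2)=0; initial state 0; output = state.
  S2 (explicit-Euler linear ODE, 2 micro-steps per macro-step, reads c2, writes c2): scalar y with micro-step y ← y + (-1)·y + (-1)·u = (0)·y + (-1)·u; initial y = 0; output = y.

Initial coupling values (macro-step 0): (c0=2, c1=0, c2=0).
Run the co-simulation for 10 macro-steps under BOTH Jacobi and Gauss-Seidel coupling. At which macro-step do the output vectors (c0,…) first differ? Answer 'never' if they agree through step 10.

[Jacobi] macro 1: S0 reads c1=0 → after 1×micro: 0; S1 reads c0=2 → after 1×micro: 2; S2 reads c2=0 → after 2×micro: 0 ⇒ (c0=0, c1=2, c2=0)
[Jacobi] macro 2: S0 reads c1=2 → after 1×micro: 1; S1 reads c0=0 → after 1×micro: 2; S2 reads c2=0 → after 2×micro: 0 ⇒ (c0=1, c1=2, c2=0)
[Jacobi] macro 3: S0 reads c1=2 → after 1×micro: 0; S1 reads c0=1 → after 1×micro: 2; S2 reads c2=0 → after 2×micro: 0 ⇒ (c0=0, c1=2, c2=0)
[Jacobi] macro 4: S0 reads c1=2 → after 1×micro: 1; S1 reads c0=0 → after 1×micro: 2; S2 reads c2=0 → after 2×micro: 0 ⇒ (c0=1, c1=2, c2=0)
[Jacobi] macro 5: S0 reads c1=2 → after 1×micro: 0; S1 reads c0=1 → after 1×micro: 2; S2 reads c2=0 → after 2×micro: 0 ⇒ (c0=0, c1=2, c2=0)
[Jacobi] macro 6: S0 reads c1=2 → after 1×micro: 1; S1 reads c0=0 → after 1×micro: 2; S2 reads c2=0 → after 2×micro: 0 ⇒ (c0=1, c1=2, c2=0)
[Jacobi] macro 7: S0 reads c1=2 → after 1×micro: 0; S1 reads c0=1 → after 1×micro: 2; S2 reads c2=0 → after 2×micro: 0 ⇒ (c0=0, c1=2, c2=0)
[Jacobi] macro 8: S0 reads c1=2 → after 1×micro: 1; S1 reads c0=0 → after 1×micro: 2; S2 reads c2=0 → after 2×micro: 0 ⇒ (c0=1, c1=2, c2=0)
[Jacobi] macro 9: S0 reads c1=2 → after 1×micro: 0; S1 reads c0=1 → after 1×micro: 2; S2 reads c2=0 → after 2×micro: 0 ⇒ (c0=0, c1=2, c2=0)
[Jacobi] macro 10: S0 reads c1=2 → after 1×micro: 1; S1 reads c0=0 → after 1×micro: 2; S2 reads c2=0 → after 2×micro: 0 ⇒ (c0=1, c1=2, c2=0)
[Gauss-Seidel] macro 1: S0 reads c1=0 → after 1×micro: 0; S1 reads c0=0 → after 1×micro: 0; S2 reads c2=0 → after 2×micro: 0 ⇒ (c0=0, c1=0, c2=0)
[Gauss-Seidel] macro 2: S0 reads c1=0 → after 1×micro: 1; S1 reads c0=1 → after 1×micro: 2; S2 reads c2=0 → after 2×micro: 0 ⇒ (c0=1, c1=2, c2=0)
[Gauss-Seidel] macro 3: S0 reads c1=2 → after 1×micro: 0; S1 reads c0=0 → after 1×micro: 2; S2 reads c2=0 → after 2×micro: 0 ⇒ (c0=0, c1=2, c2=0)
[Gauss-Seidel] macro 4: S0 reads c1=2 → after 1×micro: 1; S1 reads c0=1 → after 1×micro: 2; S2 reads c2=0 → after 2×micro: 0 ⇒ (c0=1, c1=2, c2=0)
[Gauss-Seidel] macro 5: S0 reads c1=2 → after 1×micro: 0; S1 reads c0=0 → after 1×micro: 2; S2 reads c2=0 → after 2×micro: 0 ⇒ (c0=0, c1=2, c2=0)
[Gauss-Seidel] macro 6: S0 reads c1=2 → after 1×micro: 1; S1 reads c0=1 → after 1×micro: 2; S2 reads c2=0 → after 2×micro: 0 ⇒ (c0=1, c1=2, c2=0)
[Gauss-Seidel] macro 7: S0 reads c1=2 → after 1×micro: 0; S1 reads c0=0 → after 1×micro: 2; S2 reads c2=0 → after 2×micro: 0 ⇒ (c0=0, c1=2, c2=0)
[Gauss-Seidel] macro 8: S0 reads c1=2 → after 1×micro: 1; S1 reads c0=1 → after 1×micro: 2; S2 reads c2=0 → after 2×micro: 0 ⇒ (c0=1, c1=2, c2=0)
[Gauss-Seidel] macro 9: S0 reads c1=2 → after 1×micro: 0; S1 reads c0=0 → after 1×micro: 2; S2 reads c2=0 → after 2×micro: 0 ⇒ (c0=0, c1=2, c2=0)
[Gauss-Seidel] macro 10: S0 reads c1=2 → after 1×micro: 1; S1 reads c0=1 → after 1×micro: 2; S2 reads c2=0 → after 2×micro: 0 ⇒ (c0=1, c1=2, c2=0)

first divergence at macro-step: 1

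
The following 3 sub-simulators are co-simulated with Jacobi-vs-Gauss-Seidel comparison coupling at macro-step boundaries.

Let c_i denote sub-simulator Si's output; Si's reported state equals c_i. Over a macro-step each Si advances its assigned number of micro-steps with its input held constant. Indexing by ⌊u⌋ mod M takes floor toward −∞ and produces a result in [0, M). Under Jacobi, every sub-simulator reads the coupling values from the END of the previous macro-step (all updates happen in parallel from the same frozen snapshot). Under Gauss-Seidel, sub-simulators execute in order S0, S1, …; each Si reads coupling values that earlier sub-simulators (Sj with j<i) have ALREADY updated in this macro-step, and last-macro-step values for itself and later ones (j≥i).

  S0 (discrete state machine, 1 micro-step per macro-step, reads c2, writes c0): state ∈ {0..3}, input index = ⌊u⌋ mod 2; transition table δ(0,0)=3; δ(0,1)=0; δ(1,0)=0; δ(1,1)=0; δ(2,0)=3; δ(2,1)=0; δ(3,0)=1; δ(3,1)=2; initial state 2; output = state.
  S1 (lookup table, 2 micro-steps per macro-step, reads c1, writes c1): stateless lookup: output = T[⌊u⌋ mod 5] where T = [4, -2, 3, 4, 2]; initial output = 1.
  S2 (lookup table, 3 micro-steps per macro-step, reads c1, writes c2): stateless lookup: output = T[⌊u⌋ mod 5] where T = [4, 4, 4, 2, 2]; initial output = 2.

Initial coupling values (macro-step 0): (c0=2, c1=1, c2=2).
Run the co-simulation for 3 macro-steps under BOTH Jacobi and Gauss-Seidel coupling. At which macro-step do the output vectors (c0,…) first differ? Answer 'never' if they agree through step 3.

[Jacobi] macro 1: S0 reads c2=2 → after 1×micro: 3; S1 reads c1=1 → after 2×micro: -2; S2 reads c1=1 → after 3×micro: 4 ⇒ (c0=3, c1=-2, c2=4)
[Jacobi] macro 2: S0 reads c2=4 → after 1×micro: 1; S1 reads c1=-2 → after 2×micro: 4; S2 reads c1=-2 → after 3×micro: 2 ⇒ (c0=1, c1=4, c2=2)
[Jacobi] macro 3: S0 reads c2=2 → after 1×micro: 0; S1 reads c1=4 → after 2×micro: 2; S2 reads c1=4 → after 3×micro: 2 ⇒ (c0=0, c1=2, c2=2)
[Gauss-Seidel] macro 1: S0 reads c2=2 → after 1×micro: 3; S1 reads c1=1 → after 2×micro: -2; S2 reads c1=-2 → after 3×micro: 2 ⇒ (c0=3, c1=-2, c2=2)
[Gauss-Seidel] macro 2: S0 reads c2=2 → after 1×micro: 1; S1 reads c1=-2 → after 2×micro: 4; S2 reads c1=4 → after 3×micro: 2 ⇒ (c0=1, c1=4, c2=2)
[Gauss-Seidel] macro 3: S0 reads c2=2 → after 1×micro: 0; S1 reads c1=4 → after 2×micro: 2; S2 reads c1=2 → after 3×micro: 4 ⇒ (c0=0, c1=2, c2=4)

first divergence at macro-step: 1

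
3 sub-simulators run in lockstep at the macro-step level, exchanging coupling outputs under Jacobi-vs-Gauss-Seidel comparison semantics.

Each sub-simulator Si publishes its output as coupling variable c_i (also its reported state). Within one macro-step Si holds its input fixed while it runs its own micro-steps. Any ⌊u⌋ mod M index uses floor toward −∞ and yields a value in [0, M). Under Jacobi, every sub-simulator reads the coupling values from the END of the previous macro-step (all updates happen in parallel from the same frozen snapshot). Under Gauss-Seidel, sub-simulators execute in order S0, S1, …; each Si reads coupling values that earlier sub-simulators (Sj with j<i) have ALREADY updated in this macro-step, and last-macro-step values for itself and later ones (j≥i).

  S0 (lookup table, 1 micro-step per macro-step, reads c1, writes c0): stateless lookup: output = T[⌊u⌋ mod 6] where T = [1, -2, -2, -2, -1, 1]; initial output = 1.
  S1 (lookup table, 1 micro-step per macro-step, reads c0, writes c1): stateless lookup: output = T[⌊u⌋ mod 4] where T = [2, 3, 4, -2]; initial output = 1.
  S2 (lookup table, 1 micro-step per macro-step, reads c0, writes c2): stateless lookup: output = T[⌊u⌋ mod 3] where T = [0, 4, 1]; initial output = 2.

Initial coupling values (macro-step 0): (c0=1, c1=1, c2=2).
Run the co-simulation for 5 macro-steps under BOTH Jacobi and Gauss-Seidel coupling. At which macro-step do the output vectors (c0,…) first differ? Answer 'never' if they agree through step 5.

first divergence at macro-step: 1

[Jacobi] macro 1: S0 reads c1=1 → after 1×micro: -2; S1 reads c0=1 → after 1×micro: 3; S2 reads c0=1 → after 1×micro: 4 ⇒ (c0=-2, c1=3, c2=4)
[Jacobi] macro 2: S0 reads c1=3 → after 1×micro: -2; S1 reads c0=-2 → after 1×micro: 4; S2 reads c0=-2 → after 1×micro: 4 ⇒ (c0=-2, c1=4, c2=4)
[Jacobi] macro 3: S0 reads c1=4 → after 1×micro: -1; S1 reads c0=-2 → after 1×micro: 4; S2 reads c0=-2 → after 1×micro: 4 ⇒ (c0=-1, c1=4, c2=4)
[Jacobi] macro 4: S0 reads c1=4 → after 1×micro: -1; S1 reads c0=-1 → after 1×micro: -2; S2 reads c0=-1 → after 1×micro: 1 ⇒ (c0=-1, c1=-2, c2=1)
[Jacobi] macro 5: S0 reads c1=-2 → after 1×micro: -1; S1 reads c0=-1 → after 1×micro: -2; S2 reads c0=-1 → after 1×micro: 1 ⇒ (c0=-1, c1=-2, c2=1)
[Gauss-Seidel] macro 1: S0 reads c1=1 → after 1×micro: -2; S1 reads c0=-2 → after 1×micro: 4; S2 reads c0=-2 → after 1×micro: 4 ⇒ (c0=-2, c1=4, c2=4)
[Gauss-Seidel] macro 2: S0 reads c1=4 → after 1×micro: -1; S1 reads c0=-1 → after 1×micro: -2; S2 reads c0=-1 → after 1×micro: 1 ⇒ (c0=-1, c1=-2, c2=1)
[Gauss-Seidel] macro 3: S0 reads c1=-2 → after 1×micro: -1; S1 reads c0=-1 → after 1×micro: -2; S2 reads c0=-1 → after 1×micro: 1 ⇒ (c0=-1, c1=-2, c2=1)
[Gauss-Seidel] macro 4: S0 reads c1=-2 → after 1×micro: -1; S1 reads c0=-1 → after 1×micro: -2; S2 reads c0=-1 → after 1×micro: 1 ⇒ (c0=-1, c1=-2, c2=1)
[Gauss-Seidel] macro 5: S0 reads c1=-2 → after 1×micro: -1; S1 reads c0=-1 → after 1×micro: -2; S2 reads c0=-1 → after 1×micro: 1 ⇒ (c0=-1, c1=-2, c2=1)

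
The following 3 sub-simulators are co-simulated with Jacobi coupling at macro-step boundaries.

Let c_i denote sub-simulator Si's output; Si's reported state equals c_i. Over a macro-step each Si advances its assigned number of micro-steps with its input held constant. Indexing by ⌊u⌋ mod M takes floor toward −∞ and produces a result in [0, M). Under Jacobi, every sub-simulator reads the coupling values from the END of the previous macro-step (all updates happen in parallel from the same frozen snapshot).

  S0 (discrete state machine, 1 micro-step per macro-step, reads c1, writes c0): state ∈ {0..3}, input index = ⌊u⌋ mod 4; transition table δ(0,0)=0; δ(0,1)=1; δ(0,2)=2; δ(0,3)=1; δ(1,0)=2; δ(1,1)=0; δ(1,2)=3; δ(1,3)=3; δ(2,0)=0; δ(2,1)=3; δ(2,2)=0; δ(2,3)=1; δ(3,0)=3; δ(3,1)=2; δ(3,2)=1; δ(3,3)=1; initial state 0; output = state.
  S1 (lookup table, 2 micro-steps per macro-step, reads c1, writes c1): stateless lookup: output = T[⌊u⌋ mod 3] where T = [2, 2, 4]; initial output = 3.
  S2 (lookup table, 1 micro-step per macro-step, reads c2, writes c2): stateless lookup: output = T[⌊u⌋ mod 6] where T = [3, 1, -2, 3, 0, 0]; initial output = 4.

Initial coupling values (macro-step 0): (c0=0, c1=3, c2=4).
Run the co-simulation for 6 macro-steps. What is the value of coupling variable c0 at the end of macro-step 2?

macro 1: S0 reads c1=3 → after 1×micro: 1; S1 reads c1=3 → after 2×micro: 2; S2 reads c2=4 → after 1×micro: 0 ⇒ (c0=1, c1=2, c2=0)
macro 2: S0 reads c1=2 → after 1×micro: 3; S1 reads c1=2 → after 2×micro: 4; S2 reads c2=0 → after 1×micro: 3 ⇒ (c0=3, c1=4, c2=3)
macro 3: S0 reads c1=4 → after 1×micro: 3; S1 reads c1=4 → after 2×micro: 2; S2 reads c2=3 → after 1×micro: 3 ⇒ (c0=3, c1=2, c2=3)
macro 4: S0 reads c1=2 → after 1×micro: 1; S1 reads c1=2 → after 2×micro: 4; S2 reads c2=3 → after 1×micro: 3 ⇒ (c0=1, c1=4, c2=3)
macro 5: S0 reads c1=4 → after 1×micro: 2; S1 reads c1=4 → after 2×micro: 2; S2 reads c2=3 → after 1×micro: 3 ⇒ (c0=2, c1=2, c2=3)
macro 6: S0 reads c1=2 → after 1×micro: 0; S1 reads c1=2 → after 2×micro: 4; S2 reads c2=3 → after 1×micro: 3 ⇒ (c0=0, c1=4, c2=3)

c0 at macro-step 2 = 3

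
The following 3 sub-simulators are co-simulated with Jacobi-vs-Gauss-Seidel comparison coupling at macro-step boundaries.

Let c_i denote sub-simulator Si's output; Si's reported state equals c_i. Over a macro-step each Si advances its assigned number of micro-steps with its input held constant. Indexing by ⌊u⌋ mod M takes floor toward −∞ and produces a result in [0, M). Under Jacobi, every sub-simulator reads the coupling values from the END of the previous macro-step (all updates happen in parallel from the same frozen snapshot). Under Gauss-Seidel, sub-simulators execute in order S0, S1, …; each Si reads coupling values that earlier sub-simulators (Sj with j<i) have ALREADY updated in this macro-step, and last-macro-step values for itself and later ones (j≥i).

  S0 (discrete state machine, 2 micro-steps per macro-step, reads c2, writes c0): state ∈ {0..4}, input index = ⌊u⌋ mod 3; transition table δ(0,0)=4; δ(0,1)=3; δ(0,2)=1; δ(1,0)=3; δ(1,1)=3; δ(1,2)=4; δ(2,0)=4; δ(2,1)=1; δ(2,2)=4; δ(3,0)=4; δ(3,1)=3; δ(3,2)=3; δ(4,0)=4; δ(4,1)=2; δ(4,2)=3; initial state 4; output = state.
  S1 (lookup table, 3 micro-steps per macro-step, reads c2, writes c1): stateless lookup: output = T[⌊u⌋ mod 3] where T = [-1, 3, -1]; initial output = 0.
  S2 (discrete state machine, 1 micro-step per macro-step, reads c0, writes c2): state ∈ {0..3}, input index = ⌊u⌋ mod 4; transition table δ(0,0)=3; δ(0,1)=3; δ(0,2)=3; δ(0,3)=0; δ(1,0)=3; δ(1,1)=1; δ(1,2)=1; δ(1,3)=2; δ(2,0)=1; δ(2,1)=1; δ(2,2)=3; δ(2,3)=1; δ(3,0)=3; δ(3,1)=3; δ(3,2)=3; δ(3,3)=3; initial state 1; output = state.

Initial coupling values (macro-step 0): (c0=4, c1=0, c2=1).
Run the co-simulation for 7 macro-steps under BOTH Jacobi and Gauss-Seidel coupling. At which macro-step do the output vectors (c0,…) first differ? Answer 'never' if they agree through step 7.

first divergence at macro-step: 1

[Jacobi] macro 1: S0 reads c2=1 → after 2×micro: 1; S1 reads c2=1 → after 3×micro: 3; S2 reads c0=4 → after 1×micro: 3 ⇒ (c0=1, c1=3, c2=3)
[Jacobi] macro 2: S0 reads c2=3 → after 2×micro: 4; S1 reads c2=3 → after 3×micro: -1; S2 reads c0=1 → after 1×micro: 3 ⇒ (c0=4, c1=-1, c2=3)
[Jacobi] macro 3: S0 reads c2=3 → after 2×micro: 4; S1 reads c2=3 → after 3×micro: -1; S2 reads c0=4 → after 1×micro: 3 ⇒ (c0=4, c1=-1, c2=3)
[Jacobi] macro 4: S0 reads c2=3 → after 2×micro: 4; S1 reads c2=3 → after 3×micro: -1; S2 reads c0=4 → after 1×micro: 3 ⇒ (c0=4, c1=-1, c2=3)
[Jacobi] macro 5: S0 reads c2=3 → after 2×micro: 4; S1 reads c2=3 → after 3×micro: -1; S2 reads c0=4 → after 1×micro: 3 ⇒ (c0=4, c1=-1, c2=3)
[Jacobi] macro 6: S0 reads c2=3 → after 2×micro: 4; S1 reads c2=3 → after 3×micro: -1; S2 reads c0=4 → after 1×micro: 3 ⇒ (c0=4, c1=-1, c2=3)
[Jacobi] macro 7: S0 reads c2=3 → after 2×micro: 4; S1 reads c2=3 → after 3×micro: -1; S2 reads c0=4 → after 1×micro: 3 ⇒ (c0=4, c1=-1, c2=3)
[Gauss-Seidel] macro 1: S0 reads c2=1 → after 2×micro: 1; S1 reads c2=1 → after 3×micro: 3; S2 reads c0=1 → after 1×micro: 1 ⇒ (c0=1, c1=3, c2=1)
[Gauss-Seidel] macro 2: S0 reads c2=1 → after 2×micro: 3; S1 reads c2=1 → after 3×micro: 3; S2 reads c0=3 → after 1×micro: 2 ⇒ (c0=3, c1=3, c2=2)
[Gauss-Seidel] macro 3: S0 reads c2=2 → after 2×micro: 3; S1 reads c2=2 → after 3×micro: -1; S2 reads c0=3 → after 1×micro: 1 ⇒ (c0=3, c1=-1, c2=1)
[Gauss-Seidel] macro 4: S0 reads c2=1 → after 2×micro: 3; S1 reads c2=1 → after 3×micro: 3; S2 reads c0=3 → after 1×micro: 2 ⇒ (c0=3, c1=3, c2=2)
[Gauss-Seidel] macro 5: S0 reads c2=2 → after 2×micro: 3; S1 reads c2=2 → after 3×micro: -1; S2 reads c0=3 → after 1×micro: 1 ⇒ (c0=3, c1=-1, c2=1)
[Gauss-Seidel] macro 6: S0 reads c2=1 → after 2×micro: 3; S1 reads c2=1 → after 3×micro: 3; S2 reads c0=3 → after 1×micro: 2 ⇒ (c0=3, c1=3, c2=2)
[Gauss-Seidel] macro 7: S0 reads c2=2 → after 2×micro: 3; S1 reads c2=2 → after 3×micro: -1; S2 reads c0=3 → after 1×micro: 1 ⇒ (c0=3, c1=-1, c2=1)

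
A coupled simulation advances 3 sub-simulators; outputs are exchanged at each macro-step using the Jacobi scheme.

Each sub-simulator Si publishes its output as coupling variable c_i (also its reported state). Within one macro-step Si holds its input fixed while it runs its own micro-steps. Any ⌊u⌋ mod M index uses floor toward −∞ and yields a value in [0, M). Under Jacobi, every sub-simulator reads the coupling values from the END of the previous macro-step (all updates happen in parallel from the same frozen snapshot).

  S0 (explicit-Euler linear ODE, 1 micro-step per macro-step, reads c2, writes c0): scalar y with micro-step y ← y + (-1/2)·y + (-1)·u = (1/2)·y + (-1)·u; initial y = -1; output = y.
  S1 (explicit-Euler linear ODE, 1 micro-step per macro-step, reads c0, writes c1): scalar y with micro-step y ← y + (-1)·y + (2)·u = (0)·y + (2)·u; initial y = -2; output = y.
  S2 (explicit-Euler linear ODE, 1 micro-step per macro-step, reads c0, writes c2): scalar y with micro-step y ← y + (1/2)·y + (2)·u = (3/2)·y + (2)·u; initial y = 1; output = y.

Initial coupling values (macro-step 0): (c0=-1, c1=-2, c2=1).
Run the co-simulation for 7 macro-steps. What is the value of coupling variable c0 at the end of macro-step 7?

c0 at macro-step 7 = -4643/128

macro 1: S0 reads c2=1 → after 1×micro: -3/2; S1 reads c0=-1 → after 1×micro: -2; S2 reads c0=-1 → after 1×micro: -1/2 ⇒ (c0=-3/2, c1=-2, c2=-1/2)
macro 2: S0 reads c2=-1/2 → after 1×micro: -1/4; S1 reads c0=-3/2 → after 1×micro: -3; S2 reads c0=-3/2 → after 1×micro: -15/4 ⇒ (c0=-1/4, c1=-3, c2=-15/4)
macro 3: S0 reads c2=-15/4 → after 1×micro: 29/8; S1 reads c0=-1/4 → after 1×micro: -1/2; S2 reads c0=-1/4 → after 1×micro: -49/8 ⇒ (c0=29/8, c1=-1/2, c2=-49/8)
macro 4: S0 reads c2=-49/8 → after 1×micro: 127/16; S1 reads c0=29/8 → after 1×micro: 29/4; S2 reads c0=29/8 → after 1×micro: -31/16 ⇒ (c0=127/16, c1=29/4, c2=-31/16)
macro 5: S0 reads c2=-31/16 → after 1×micro: 189/32; S1 reads c0=127/16 → after 1×micro: 127/8; S2 reads c0=127/16 → after 1×micro: 415/32 ⇒ (c0=189/32, c1=127/8, c2=415/32)
macro 6: S0 reads c2=415/32 → after 1×micro: -641/64; S1 reads c0=189/32 → after 1×micro: 189/16; S2 reads c0=189/32 → after 1×micro: 2001/64 ⇒ (c0=-641/64, c1=189/16, c2=2001/64)
macro 7: S0 reads c2=2001/64 → after 1×micro: -4643/128; S1 reads c0=-641/64 → after 1×micro: -641/32; S2 reads c0=-641/64 → after 1×micro: 3439/128 ⇒ (c0=-4643/128, c1=-641/32, c2=3439/128)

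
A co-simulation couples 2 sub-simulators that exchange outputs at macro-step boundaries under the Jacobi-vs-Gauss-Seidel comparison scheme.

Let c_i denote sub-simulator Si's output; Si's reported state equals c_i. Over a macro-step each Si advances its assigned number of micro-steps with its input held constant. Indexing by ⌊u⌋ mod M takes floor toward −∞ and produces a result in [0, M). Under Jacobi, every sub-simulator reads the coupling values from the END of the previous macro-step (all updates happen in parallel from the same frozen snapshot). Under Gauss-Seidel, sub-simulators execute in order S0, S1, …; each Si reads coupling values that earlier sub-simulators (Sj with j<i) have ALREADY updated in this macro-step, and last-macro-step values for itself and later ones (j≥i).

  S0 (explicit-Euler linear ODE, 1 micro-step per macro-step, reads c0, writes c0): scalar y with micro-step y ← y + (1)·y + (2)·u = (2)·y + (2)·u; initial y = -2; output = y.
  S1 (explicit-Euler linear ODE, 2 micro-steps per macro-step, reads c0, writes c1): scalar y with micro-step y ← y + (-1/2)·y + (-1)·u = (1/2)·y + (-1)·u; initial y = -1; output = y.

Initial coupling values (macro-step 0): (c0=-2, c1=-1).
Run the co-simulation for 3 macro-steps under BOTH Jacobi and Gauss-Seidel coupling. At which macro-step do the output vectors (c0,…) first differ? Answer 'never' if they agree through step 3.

[Jacobi] macro 1: S0 reads c0=-2 → after 1×micro: -8; S1 reads c0=-2 → after 2×micro: 11/4 ⇒ (c0=-8, c1=11/4)
[Jacobi] macro 2: S0 reads c0=-8 → after 1×micro: -32; S1 reads c0=-8 → after 2×micro: 203/16 ⇒ (c0=-32, c1=203/16)
[Jacobi] macro 3: S0 reads c0=-32 → after 1×micro: -128; S1 reads c0=-32 → after 2×micro: 3275/64 ⇒ (c0=-128, c1=3275/64)
[Gauss-Seidel] macro 1: S0 reads c0=-2 → after 1×micro: -8; S1 reads c0=-8 → after 2×micro: 47/4 ⇒ (c0=-8, c1=47/4)
[Gauss-Seidel] macro 2: S0 reads c0=-8 → after 1×micro: -32; S1 reads c0=-32 → after 2×micro: 815/16 ⇒ (c0=-32, c1=815/16)
[Gauss-Seidel] macro 3: S0 reads c0=-32 → after 1×micro: -128; S1 reads c0=-128 → after 2×micro: 13103/64 ⇒ (c0=-128, c1=13103/64)

first divergence at macro-step: 1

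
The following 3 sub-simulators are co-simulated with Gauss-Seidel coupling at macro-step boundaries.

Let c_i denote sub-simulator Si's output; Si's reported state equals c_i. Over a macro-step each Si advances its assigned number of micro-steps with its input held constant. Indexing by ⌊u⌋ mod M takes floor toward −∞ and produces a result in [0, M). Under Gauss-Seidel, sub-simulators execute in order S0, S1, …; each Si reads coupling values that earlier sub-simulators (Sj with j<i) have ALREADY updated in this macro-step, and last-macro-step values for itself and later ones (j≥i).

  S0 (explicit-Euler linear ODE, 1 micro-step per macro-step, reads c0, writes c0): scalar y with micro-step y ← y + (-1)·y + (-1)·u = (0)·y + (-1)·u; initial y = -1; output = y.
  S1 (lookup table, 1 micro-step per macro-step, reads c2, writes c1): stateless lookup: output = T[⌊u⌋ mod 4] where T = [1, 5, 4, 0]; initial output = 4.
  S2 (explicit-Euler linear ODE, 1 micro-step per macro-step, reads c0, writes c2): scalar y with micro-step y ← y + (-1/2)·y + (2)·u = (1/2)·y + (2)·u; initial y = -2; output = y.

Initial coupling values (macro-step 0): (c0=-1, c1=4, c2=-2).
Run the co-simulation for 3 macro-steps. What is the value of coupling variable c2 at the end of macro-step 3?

macro 1: S0 reads c0=-1 → after 1×micro: 1; S1 reads c2=-2 → after 1×micro: 4; S2 reads c0=1 → after 1×micro: 1 ⇒ (c0=1, c1=4, c2=1)
macro 2: S0 reads c0=1 → after 1×micro: -1; S1 reads c2=1 → after 1×micro: 5; S2 reads c0=-1 → after 1×micro: -3/2 ⇒ (c0=-1, c1=5, c2=-3/2)
macro 3: S0 reads c0=-1 → after 1×micro: 1; S1 reads c2=-3/2 → after 1×micro: 4; S2 reads c0=1 → after 1×micro: 5/4 ⇒ (c0=1, c1=4, c2=5/4)

c2 at macro-step 3 = 5/4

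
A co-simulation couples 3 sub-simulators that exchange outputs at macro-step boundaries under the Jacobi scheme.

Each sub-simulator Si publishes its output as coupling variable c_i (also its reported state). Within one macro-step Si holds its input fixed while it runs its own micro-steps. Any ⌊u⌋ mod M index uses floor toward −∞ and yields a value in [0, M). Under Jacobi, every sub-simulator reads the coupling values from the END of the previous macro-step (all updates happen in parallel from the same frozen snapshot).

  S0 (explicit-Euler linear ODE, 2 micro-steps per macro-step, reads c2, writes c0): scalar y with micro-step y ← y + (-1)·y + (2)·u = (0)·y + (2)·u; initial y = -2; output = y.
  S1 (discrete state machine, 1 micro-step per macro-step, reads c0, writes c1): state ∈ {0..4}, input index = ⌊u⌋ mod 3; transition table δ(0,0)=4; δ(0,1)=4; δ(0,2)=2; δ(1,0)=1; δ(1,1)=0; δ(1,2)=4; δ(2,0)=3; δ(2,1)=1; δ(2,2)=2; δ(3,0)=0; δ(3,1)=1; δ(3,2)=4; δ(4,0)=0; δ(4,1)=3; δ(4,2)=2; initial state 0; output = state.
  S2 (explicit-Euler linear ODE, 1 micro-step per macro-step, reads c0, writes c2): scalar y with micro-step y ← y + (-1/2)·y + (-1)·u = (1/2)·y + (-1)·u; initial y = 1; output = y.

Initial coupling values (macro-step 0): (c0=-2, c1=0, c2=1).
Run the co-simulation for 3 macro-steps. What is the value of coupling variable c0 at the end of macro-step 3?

macro 1: S0 reads c2=1 → after 2×micro: 2; S1 reads c0=-2 → after 1×micro: 4; S2 reads c0=-2 → after 1×micro: 5/2 ⇒ (c0=2, c1=4, c2=5/2)
macro 2: S0 reads c2=5/2 → after 2×micro: 5; S1 reads c0=2 → after 1×micro: 2; S2 reads c0=2 → after 1×micro: -3/4 ⇒ (c0=5, c1=2, c2=-3/4)
macro 3: S0 reads c2=-3/4 → after 2×micro: -3/2; S1 reads c0=5 → after 1×micro: 2; S2 reads c0=5 → after 1×micro: -43/8 ⇒ (c0=-3/2, c1=2, c2=-43/8)

c0 at macro-step 3 = -3/2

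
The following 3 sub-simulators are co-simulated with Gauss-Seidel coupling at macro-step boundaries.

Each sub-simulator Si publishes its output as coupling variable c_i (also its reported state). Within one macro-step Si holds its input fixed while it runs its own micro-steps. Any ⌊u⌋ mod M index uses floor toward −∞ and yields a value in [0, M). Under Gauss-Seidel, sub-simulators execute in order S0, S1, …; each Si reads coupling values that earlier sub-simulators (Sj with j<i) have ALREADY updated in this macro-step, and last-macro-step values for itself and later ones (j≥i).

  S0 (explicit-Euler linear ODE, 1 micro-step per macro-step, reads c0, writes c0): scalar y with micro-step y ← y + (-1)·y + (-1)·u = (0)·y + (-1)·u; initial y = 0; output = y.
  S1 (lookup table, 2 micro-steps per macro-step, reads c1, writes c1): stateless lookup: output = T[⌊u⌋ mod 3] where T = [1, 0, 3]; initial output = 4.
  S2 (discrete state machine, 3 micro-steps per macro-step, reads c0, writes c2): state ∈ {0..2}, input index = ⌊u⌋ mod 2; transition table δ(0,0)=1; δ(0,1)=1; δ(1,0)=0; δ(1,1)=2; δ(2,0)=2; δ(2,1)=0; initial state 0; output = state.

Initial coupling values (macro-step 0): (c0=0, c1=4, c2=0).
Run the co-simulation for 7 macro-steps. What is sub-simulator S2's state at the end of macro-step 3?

S2 state at macro-step 3 = 1

macro 1: S0 reads c0=0 → after 1×micro: 0; S1 reads c1=4 → after 2×micro: 0; S2 reads c0=0 → after 3×micro: 1 ⇒ (c0=0, c1=0, c2=1)
macro 2: S0 reads c0=0 → after 1×micro: 0; S1 reads c1=0 → after 2×micro: 1; S2 reads c0=0 → after 3×micro: 0 ⇒ (c0=0, c1=1, c2=0)
macro 3: S0 reads c0=0 → after 1×micro: 0; S1 reads c1=1 → after 2×micro: 0; S2 reads c0=0 → after 3×micro: 1 ⇒ (c0=0, c1=0, c2=1)
macro 4: S0 reads c0=0 → after 1×micro: 0; S1 reads c1=0 → after 2×micro: 1; S2 reads c0=0 → after 3×micro: 0 ⇒ (c0=0, c1=1, c2=0)
macro 5: S0 reads c0=0 → after 1×micro: 0; S1 reads c1=1 → after 2×micro: 0; S2 reads c0=0 → after 3×micro: 1 ⇒ (c0=0, c1=0, c2=1)
macro 6: S0 reads c0=0 → after 1×micro: 0; S1 reads c1=0 → after 2×micro: 1; S2 reads c0=0 → after 3×micro: 0 ⇒ (c0=0, c1=1, c2=0)
macro 7: S0 reads c0=0 → after 1×micro: 0; S1 reads c1=1 → after 2×micro: 0; S2 reads c0=0 → after 3×micro: 1 ⇒ (c0=0, c1=0, c2=1)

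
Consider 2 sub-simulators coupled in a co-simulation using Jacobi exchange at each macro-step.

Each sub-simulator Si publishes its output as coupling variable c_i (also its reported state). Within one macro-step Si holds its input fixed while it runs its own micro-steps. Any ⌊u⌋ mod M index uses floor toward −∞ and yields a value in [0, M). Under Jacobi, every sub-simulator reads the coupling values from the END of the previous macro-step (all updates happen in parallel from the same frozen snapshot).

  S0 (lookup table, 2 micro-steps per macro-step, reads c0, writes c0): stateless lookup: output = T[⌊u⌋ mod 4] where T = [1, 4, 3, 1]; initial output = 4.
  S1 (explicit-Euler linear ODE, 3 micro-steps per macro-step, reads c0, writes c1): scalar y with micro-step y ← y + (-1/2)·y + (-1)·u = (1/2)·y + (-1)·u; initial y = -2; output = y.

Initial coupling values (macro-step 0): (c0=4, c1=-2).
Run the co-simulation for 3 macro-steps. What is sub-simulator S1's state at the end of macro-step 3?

S1 state at macro-step 3 = -1877/256

macro 1: S0 reads c0=4 → after 2×micro: 1; S1 reads c0=4 → after 3×micro: -29/4 ⇒ (c0=1, c1=-29/4)
macro 2: S0 reads c0=1 → after 2×micro: 4; S1 reads c0=1 → after 3×micro: -85/32 ⇒ (c0=4, c1=-85/32)
macro 3: S0 reads c0=4 → after 2×micro: 1; S1 reads c0=4 → after 3×micro: -1877/256 ⇒ (c0=1, c1=-1877/256)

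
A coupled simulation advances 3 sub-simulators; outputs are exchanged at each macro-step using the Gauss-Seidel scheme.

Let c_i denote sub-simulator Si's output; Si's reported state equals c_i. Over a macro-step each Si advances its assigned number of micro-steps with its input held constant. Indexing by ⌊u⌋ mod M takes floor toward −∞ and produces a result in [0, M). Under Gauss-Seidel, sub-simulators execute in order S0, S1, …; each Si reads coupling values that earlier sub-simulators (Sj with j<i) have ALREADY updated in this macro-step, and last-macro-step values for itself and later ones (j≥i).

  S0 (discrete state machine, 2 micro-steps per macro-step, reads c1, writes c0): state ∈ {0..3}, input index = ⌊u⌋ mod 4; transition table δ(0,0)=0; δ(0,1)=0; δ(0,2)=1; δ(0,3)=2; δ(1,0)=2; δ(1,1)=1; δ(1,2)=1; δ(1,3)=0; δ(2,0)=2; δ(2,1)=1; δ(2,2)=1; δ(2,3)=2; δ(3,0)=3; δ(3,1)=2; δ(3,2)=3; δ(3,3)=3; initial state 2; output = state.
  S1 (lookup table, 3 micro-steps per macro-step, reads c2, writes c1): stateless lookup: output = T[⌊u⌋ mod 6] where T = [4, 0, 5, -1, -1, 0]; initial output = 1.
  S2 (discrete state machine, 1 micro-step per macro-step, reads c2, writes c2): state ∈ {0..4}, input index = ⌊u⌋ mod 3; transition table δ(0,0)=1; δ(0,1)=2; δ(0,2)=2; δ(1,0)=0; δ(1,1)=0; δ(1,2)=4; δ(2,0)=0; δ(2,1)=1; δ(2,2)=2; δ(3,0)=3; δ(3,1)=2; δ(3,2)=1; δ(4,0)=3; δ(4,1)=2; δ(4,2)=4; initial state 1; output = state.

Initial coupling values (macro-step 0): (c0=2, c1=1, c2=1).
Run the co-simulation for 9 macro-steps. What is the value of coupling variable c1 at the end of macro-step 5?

macro 1: S0 reads c1=1 → after 2×micro: 1; S1 reads c2=1 → after 3×micro: 0; S2 reads c2=1 → after 1×micro: 0 ⇒ (c0=1, c1=0, c2=0)
macro 2: S0 reads c1=0 → after 2×micro: 2; S1 reads c2=0 → after 3×micro: 4; S2 reads c2=0 → after 1×micro: 1 ⇒ (c0=2, c1=4, c2=1)
macro 3: S0 reads c1=4 → after 2×micro: 2; S1 reads c2=1 → after 3×micro: 0; S2 reads c2=1 → after 1×micro: 0 ⇒ (c0=2, c1=0, c2=0)
macro 4: S0 reads c1=0 → after 2×micro: 2; S1 reads c2=0 → after 3×micro: 4; S2 reads c2=0 → after 1×micro: 1 ⇒ (c0=2, c1=4, c2=1)
macro 5: S0 reads c1=4 → after 2×micro: 2; S1 reads c2=1 → after 3×micro: 0; S2 reads c2=1 → after 1×micro: 0 ⇒ (c0=2, c1=0, c2=0)
macro 6: S0 reads c1=0 → after 2×micro: 2; S1 reads c2=0 → after 3×micro: 4; S2 reads c2=0 → after 1×micro: 1 ⇒ (c0=2, c1=4, c2=1)
macro 7: S0 reads c1=4 → after 2×micro: 2; S1 reads c2=1 → after 3×micro: 0; S2 reads c2=1 → after 1×micro: 0 ⇒ (c0=2, c1=0, c2=0)
macro 8: S0 reads c1=0 → after 2×micro: 2; S1 reads c2=0 → after 3×micro: 4; S2 reads c2=0 → after 1×micro: 1 ⇒ (c0=2, c1=4, c2=1)
macro 9: S0 reads c1=4 → after 2×micro: 2; S1 reads c2=1 → after 3×micro: 0; S2 reads c2=1 → after 1×micro: 0 ⇒ (c0=2, c1=0, c2=0)

c1 at macro-step 5 = 0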